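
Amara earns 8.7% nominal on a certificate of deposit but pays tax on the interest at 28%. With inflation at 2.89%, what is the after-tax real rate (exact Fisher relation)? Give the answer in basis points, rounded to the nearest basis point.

328 basis points

After-tax nominal return = 8.7% × (1 − 0.28) = 6.2640%.
1 + r = 1.06264 / 1.02890 = 1.032792
After-tax real rate = 1.032792 − 1 → 328 basis points.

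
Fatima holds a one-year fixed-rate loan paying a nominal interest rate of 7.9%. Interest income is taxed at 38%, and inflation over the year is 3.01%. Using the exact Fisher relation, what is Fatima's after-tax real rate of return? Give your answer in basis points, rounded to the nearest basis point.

183 basis points

After-tax nominal return = 7.9% × (1 − 0.38) = 4.8980%.
1 + r = 1.04898 / 1.03010 = 1.018328
After-tax real rate = 1.018328 − 1 → 183 basis points.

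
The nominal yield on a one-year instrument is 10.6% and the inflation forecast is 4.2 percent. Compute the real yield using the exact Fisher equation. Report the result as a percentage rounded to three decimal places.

6.142%

1 + r = 1.10600 / 1.04200 = 1.061420
r = 1.061420 − 1 = 6.1420%, i.e. 6.142%.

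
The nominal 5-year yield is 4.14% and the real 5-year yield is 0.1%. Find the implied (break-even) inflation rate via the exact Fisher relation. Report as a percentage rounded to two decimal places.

(1 + π) = (1 + i)/(1 + r) = 1.04140 / 1.00100 = 1.040360
Break-even inflation = 1.040360 − 1 → 4.04%.

4.04%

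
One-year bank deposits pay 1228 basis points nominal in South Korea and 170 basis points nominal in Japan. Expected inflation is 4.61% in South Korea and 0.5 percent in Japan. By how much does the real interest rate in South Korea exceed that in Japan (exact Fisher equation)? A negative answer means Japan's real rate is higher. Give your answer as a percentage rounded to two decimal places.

South Korea: (1 + 0.1228)/(1 + 0.0461) − 1 = 7.3320%
Japan: (1 + 0.0170)/(1 + 0.0050) − 1 = 1.1940%
Differential = 7.3320% − 1.1940% = 6.1380% → 6.14%.

6.14%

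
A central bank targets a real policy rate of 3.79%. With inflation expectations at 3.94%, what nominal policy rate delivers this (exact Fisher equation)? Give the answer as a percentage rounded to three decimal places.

(1 + i) = (1 + r)(1 + π) = 1.03790 × 1.03940 = 1.07879326
i = 1.07879326 − 1, so the required nominal rate is 7.879%.

7.879%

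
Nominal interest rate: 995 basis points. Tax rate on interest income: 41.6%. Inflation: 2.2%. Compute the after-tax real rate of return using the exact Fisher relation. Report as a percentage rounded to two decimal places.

After-tax nominal return = 9.95% × (1 − 0.416) = 5.8108%.
1 + r = 1.058108 / 1.02200 = 1.035331
After-tax real rate = 1.035331 − 1 → 3.53%.

3.53%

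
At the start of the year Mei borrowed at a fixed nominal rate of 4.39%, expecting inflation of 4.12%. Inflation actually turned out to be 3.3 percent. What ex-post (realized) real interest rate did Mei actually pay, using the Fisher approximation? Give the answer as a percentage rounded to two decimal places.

1.09%

Ex-post: 4.39% − 3.3% = 1.090%
So the realized real rate is 1.09%.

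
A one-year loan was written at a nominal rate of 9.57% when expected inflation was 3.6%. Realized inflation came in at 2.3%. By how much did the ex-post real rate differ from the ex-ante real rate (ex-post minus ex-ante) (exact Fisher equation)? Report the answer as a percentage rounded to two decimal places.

Ex-ante: (1 + 0.0957)/(1 + 0.0360) − 1 = 5.7625%
Ex-post: (1 + 0.0957)/(1 + 0.0230) − 1 = 7.1065%
Difference (ex-post − ex-ante) = 1.3440% → 1.34%.

1.34%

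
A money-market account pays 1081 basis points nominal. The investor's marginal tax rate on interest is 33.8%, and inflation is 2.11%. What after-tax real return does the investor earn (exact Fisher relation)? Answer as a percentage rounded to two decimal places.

After-tax nominal return = 10.81% × (1 − 0.338) = 7.15622%.
1 + r = 1.0715622 / 1.02110 = 1.049419
After-tax real rate = 1.049419 − 1 → 4.94%.

4.94%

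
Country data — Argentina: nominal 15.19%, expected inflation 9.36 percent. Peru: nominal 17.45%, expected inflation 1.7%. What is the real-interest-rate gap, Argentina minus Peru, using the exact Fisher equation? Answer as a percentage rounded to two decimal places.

Argentina: (1 + 0.1519)/(1 + 0.0936) − 1 = 5.3310%
Peru: (1 + 0.1745)/(1 + 0.0170) − 1 = 15.4867%
Differential = 5.3310% − 15.4867% = -10.1557% → -10.16%.

-10.16%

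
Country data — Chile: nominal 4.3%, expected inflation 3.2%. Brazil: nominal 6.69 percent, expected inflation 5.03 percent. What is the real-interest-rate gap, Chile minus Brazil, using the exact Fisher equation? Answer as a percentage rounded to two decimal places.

-0.51%

Chile: (1 + 0.0430)/(1 + 0.0320) − 1 = 1.0659%
Brazil: (1 + 0.0669)/(1 + 0.0503) − 1 = 1.5805%
Differential = 1.0659% − 1.5805% = -0.5146% → -0.51%.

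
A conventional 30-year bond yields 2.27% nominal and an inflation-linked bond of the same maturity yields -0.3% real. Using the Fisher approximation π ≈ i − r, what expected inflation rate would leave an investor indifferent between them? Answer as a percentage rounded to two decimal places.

2.57%

π ≈ i − r = 2.27% − (-0.3%) → 2.57%.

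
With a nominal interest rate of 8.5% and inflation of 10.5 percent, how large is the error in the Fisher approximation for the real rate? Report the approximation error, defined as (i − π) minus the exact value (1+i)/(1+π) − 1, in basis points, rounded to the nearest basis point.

Approximate: r ≈ 8.500% − 10.500% = -2.0000%
Exact: (1 + 0.0850)/(1 + 0.1050) − 1 = -1.8100%
Error = -2.0000% − (-1.8100%) = -0.1900% → -19 basis points.

-19 basis points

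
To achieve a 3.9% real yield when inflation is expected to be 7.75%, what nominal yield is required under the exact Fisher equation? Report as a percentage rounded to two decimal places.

(1 + i) = (1 + r)(1 + π) = 1.03900 × 1.07750 = 1.1195225
i = 1.1195225 − 1, so the required nominal rate is 11.95%.

11.95%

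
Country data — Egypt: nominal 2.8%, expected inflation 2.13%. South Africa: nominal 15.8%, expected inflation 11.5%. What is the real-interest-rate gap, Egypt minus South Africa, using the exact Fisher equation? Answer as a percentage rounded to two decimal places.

-3.20%

Egypt: (1 + 0.0280)/(1 + 0.0213) − 1 = 0.6560%
South Africa: (1 + 0.1580)/(1 + 0.1150) − 1 = 3.8565%
Differential = 0.6560% − 3.8565% = -3.2005% → -3.20%.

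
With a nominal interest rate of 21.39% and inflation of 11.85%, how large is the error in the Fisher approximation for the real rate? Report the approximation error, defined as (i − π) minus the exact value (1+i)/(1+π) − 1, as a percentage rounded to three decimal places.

1.011%

Approximate: r ≈ 21.390% − 11.850% = 9.5400%
Exact: (1 + 0.2139)/(1 + 0.1185) − 1 = 8.5293%
Error = 9.5400% − 8.5293% = 1.0107% → 1.011%.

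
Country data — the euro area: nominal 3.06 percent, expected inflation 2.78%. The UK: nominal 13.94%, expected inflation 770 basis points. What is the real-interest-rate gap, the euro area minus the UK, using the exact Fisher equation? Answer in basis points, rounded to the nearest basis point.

-552 basis points

The euro area: (1 + 0.0306)/(1 + 0.0278) − 1 = 0.2724%
The UK: (1 + 0.1394)/(1 + 0.0770) − 1 = 5.7939%
Differential = 0.2724% − 5.7939% = -5.5214% → -552 basis points.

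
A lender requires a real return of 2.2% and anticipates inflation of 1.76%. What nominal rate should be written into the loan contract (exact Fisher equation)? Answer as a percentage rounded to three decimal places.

(1 + i) = (1 + r)(1 + π) = 1.02200 × 1.01760 = 1.0399872
i = 1.0399872 − 1, so the required nominal rate is 3.999%.

3.999%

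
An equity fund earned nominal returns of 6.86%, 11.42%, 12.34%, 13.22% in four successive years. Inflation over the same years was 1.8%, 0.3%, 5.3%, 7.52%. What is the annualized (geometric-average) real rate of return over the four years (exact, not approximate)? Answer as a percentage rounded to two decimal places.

Nominal growth factor = 1.0686 × 1.1142 × 1.1234 × 1.1322 = 1.51438359
Price-level growth factor = 1.0180 × 1.0030 × 1.0530 × 1.0752 = 1.15602264
Real growth factor = 1.51438359 / 1.15602264 = 1.30999475
Annualized real rate = 1.30999475^(1/4) − 1 = 6.9836% → 6.98%.

6.98%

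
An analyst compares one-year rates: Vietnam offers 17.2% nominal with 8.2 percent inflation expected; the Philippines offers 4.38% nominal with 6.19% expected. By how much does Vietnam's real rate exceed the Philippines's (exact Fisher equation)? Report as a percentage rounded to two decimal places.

10.02%

Vietnam: (1 + 0.1720)/(1 + 0.0820) − 1 = 8.3179%
The Philippines: (1 + 0.0438)/(1 + 0.0619) − 1 = -1.7045%
Differential = 8.3179% − (-1.7045%) = 10.0224% → 10.02%.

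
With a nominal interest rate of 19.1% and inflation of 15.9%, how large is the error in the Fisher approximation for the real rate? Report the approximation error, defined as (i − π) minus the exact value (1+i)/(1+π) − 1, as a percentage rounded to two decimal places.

Approximate: r ≈ 19.100% − 15.900% = 3.2000%
Exact: (1 + 0.1910)/(1 + 0.1590) − 1 = 2.7610%
Error = 3.2000% − 2.7610% = 0.4390% → 0.44%.

0.44%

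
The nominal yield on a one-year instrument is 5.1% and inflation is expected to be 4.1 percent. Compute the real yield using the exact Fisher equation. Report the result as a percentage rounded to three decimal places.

By the Fisher identity, 1 + r = (1 + i)/(1 + π).
1 + r = 1.05100 / 1.04100 = 1.009606
r = 1.009606 − 1 = 0.9606%, i.e. 0.961%.

0.961%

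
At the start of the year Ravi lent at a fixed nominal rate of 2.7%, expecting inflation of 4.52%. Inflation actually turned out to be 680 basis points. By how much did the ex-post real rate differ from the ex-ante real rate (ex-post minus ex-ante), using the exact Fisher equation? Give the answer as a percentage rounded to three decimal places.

-2.098%

Ex-ante: (1 + 0.0270)/(1 + 0.0452) − 1 = -1.7413%
Ex-post: (1 + 0.0270)/(1 + 0.0680) − 1 = -3.8390%
Difference (ex-post − ex-ante) = -2.0977% → -2.098%.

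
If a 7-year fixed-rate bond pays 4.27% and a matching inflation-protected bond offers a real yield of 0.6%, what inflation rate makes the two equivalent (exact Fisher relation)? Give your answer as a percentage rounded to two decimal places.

(1 + π) = (1 + i)/(1 + r) = 1.04270 / 1.00600 = 1.036481
Break-even inflation = 1.036481 − 1 → 3.65%.

3.65%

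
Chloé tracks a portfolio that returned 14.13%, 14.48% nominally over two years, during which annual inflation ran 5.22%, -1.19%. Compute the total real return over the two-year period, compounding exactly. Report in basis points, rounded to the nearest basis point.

Compound the nominal returns: 1.1413 × 1.1448 = 1.306560.
Compound inflation: 1.0522 × 0.9881 = 1.039679.
Deflate: 1.306560 / 1.039679 = 1.256696.
Total real return = 1.256696 − 1 → 2567 basis points.

2567 basis points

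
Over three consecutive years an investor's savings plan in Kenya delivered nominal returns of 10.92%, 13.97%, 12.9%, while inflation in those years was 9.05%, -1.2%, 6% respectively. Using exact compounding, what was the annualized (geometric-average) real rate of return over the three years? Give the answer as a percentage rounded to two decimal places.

Nominal growth factor = 1.1092 × 1.1397 × 1.1290 = 1.42723127
Price-level growth factor = 1.0905 × 0.9880 × 1.0600 = 1.14205884
Real growth factor = 1.42723127 / 1.14205884 = 1.24970029
Annualized real rate = 1.24970029^(1/3) − 1 = 7.7131% → 7.71%.

7.71%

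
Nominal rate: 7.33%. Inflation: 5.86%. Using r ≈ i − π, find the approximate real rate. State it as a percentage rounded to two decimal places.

1.47%

r ≈ i − π = 7.33% − 5.86% = 1.47%.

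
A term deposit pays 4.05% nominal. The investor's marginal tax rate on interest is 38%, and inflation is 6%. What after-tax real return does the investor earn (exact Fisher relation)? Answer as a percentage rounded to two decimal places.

-3.29%

After-tax nominal return = 4.05% × (1 − 0.38) = 2.5110%.
1 + r = 1.02511 / 1.06000 = 0.967085
After-tax real rate = 0.967085 − 1 → -3.29%.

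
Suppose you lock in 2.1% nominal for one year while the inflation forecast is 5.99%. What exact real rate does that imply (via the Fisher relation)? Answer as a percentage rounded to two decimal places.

-3.67%

By the Fisher relation, 1 + r = (1 + i)/(1 + π).
1 + r = 1.02100 / 1.05990 = 0.963298
r = 0.963298 − 1 = -3.6702%, i.e. -3.67%.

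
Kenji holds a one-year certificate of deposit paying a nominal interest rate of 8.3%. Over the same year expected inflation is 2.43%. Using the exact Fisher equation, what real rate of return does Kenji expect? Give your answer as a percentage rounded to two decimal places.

5.73%

1 + r = 1.08300 / 1.02430 = 1.057307
r = 1.057307 − 1 = 5.7307%, i.e. 5.73%.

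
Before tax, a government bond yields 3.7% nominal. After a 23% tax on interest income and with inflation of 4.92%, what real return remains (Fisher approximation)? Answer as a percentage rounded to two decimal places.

After-tax nominal return = 3.7% × (1 − 0.23) = 2.8490%.
r ≈ 2.8490% − 4.92% → -2.07%.

-2.07%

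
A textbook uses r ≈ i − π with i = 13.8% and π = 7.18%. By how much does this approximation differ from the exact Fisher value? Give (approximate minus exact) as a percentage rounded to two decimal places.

0.44%

Approximate: r ≈ 13.800% − 7.180% = 6.6200%
Exact: (1 + 0.1380)/(1 + 0.0718) − 1 = 6.1765%
Error = 6.6200% − 6.1765% = 0.4435% → 0.44%.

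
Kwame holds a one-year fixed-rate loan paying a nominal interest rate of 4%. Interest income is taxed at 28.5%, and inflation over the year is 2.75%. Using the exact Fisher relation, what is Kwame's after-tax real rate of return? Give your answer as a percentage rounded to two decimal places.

0.11%

After-tax nominal return = 4% × (1 − 0.285) = 2.8600%.
1 + r = 1.02860 / 1.02750 = 1.001071
After-tax real rate = 1.001071 − 1 → 0.11%.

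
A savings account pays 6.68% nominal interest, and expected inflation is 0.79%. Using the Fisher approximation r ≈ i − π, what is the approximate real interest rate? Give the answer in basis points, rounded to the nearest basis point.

589 basis points

r ≈ i − π = 6.68% − 0.79% = 589 basis points.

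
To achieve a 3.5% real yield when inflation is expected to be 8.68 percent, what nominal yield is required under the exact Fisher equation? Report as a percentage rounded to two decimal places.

(1 + i) = (1 + r)(1 + π) = 1.03500 × 1.08680 = 1.124838
i = 1.124838 − 1, so the required nominal rate is 12.48%.

12.48%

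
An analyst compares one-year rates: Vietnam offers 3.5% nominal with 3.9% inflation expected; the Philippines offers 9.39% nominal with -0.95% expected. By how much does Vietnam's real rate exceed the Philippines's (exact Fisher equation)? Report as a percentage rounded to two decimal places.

-10.82%

Vietnam: (1 + 0.0350)/(1 + 0.0390) − 1 = -0.3850%
The Philippines: (1 + 0.0939)/(1 − 0.0095) − 1 = 10.4392%
Differential = -0.3850% − 10.4392% = -10.8242% → -10.82%.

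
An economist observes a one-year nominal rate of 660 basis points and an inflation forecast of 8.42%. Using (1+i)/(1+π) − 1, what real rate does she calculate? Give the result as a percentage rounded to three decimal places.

By the Fisher relation, 1 + r = (1 + i)/(1 + π).
1 + r = 1.06600 / 1.08420 = 0.983213
r = 0.983213 − 1 = -1.6787%, i.e. -1.679%.

-1.679%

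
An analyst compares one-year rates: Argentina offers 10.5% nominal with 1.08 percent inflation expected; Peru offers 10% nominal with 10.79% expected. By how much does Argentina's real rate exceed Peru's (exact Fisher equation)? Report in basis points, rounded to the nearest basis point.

1003 basis points

Argentina: (1 + 0.1050)/(1 + 0.0108) − 1 = 9.3194%
Peru: (1 + 0.1000)/(1 + 0.1079) − 1 = -0.7131%
Differential = 9.3194% − (-0.7131%) = 10.0324% → 1003 basis points.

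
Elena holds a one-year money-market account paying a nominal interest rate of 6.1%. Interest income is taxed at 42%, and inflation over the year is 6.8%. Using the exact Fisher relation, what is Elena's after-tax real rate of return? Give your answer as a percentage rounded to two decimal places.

-3.05%

After-tax nominal return = 6.1% × (1 − 0.42) = 3.5380%.
1 + r = 1.03538 / 1.06800 = 0.969457
After-tax real rate = 0.969457 − 1 → -3.05%.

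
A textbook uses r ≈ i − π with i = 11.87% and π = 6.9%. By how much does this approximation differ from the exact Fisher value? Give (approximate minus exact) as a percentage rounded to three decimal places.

0.321%

Approximate: r ≈ 11.870% − 6.900% = 4.9700%
Exact: (1 + 0.1187)/(1 + 0.0690) − 1 = 4.6492%
Error = 4.9700% − 4.6492% = 0.3208% → 0.321%.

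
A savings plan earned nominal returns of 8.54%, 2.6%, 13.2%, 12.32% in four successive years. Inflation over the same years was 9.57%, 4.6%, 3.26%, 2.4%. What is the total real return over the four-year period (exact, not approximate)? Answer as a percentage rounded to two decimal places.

Compound the nominal returns: 1.0854 × 1.0260 × 1.1320 × 1.1232 = 1.415926.
Compound inflation: 1.0957 × 1.0460 × 1.0326 × 1.0240 = 1.211868.
Deflate: 1.415926 / 1.211868 = 1.168383.
Total real return = 1.168383 − 1 → 16.84%.

16.84%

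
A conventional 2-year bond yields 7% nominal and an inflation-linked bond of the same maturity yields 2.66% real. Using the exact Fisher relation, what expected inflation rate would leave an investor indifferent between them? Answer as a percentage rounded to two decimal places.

(1 + π) = (1 + i)/(1 + r) = 1.07000 / 1.02660 = 1.042275
Break-even inflation = 1.042275 − 1 → 4.23%.

4.23%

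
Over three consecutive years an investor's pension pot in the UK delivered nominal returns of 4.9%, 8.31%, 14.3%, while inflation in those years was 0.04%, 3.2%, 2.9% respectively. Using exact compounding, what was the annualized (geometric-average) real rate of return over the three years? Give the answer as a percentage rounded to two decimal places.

6.92%

Nominal growth factor = 1.0490 × 1.0831 × 1.1430 = 1.29864448
Price-level growth factor = 1.0004 × 1.0320 × 1.0290 = 1.06235277
Real growth factor = 1.29864448 / 1.06235277 = 1.22242302
Annualized real rate = 1.22242302^(1/3) − 1 = 6.9237% → 6.92%.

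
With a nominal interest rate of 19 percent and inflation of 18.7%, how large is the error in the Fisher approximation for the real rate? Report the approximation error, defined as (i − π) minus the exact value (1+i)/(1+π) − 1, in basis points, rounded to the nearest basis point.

Approximate: r ≈ 19.000% − 18.700% = 0.3000%
Exact: (1 + 0.1900)/(1 + 0.1870) − 1 = 0.2527%
Error = 0.3000% − 0.2527% = 0.0473% → 5 basis points.

5 basis points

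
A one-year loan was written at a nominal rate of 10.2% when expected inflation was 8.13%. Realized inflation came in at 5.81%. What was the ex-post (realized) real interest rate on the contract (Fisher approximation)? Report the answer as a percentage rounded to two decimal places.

Ex-post: 10.2% − 5.81% = 4.390%
So the realized real rate is 4.39%.

4.39%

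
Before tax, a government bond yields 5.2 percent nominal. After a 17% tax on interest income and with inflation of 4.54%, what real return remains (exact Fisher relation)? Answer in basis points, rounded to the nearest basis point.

-21 basis points

After-tax nominal return = 5.2% × (1 − 0.17) = 4.3160%.
1 + r = 1.04316 / 1.04540 = 0.997857
After-tax real rate = 0.997857 − 1 → -21 basis points.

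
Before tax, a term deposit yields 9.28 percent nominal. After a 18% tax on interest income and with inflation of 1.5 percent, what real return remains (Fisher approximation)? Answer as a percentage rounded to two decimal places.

After-tax nominal return = 9.28% × (1 − 0.18) = 7.6096%.
r ≈ 7.6096% − 1.5% → 6.11%.

6.11%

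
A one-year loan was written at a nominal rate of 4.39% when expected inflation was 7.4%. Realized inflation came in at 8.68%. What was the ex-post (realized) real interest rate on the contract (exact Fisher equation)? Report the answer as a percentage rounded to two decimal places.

-3.95%

Ex-post: (1 + 0.0439)/(1 + 0.0868) − 1 = -3.9474%
So the realized real rate is -3.95%.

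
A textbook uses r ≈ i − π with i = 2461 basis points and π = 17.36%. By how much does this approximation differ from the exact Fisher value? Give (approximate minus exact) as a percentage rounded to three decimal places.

Approximate: r ≈ 24.610% − 17.360% = 7.2500%
Exact: (1 + 0.2461)/(1 + 0.1736) − 1 = 6.1776%
Error = 7.2500% − 6.1776% = 1.0724% → 1.072%.

1.072%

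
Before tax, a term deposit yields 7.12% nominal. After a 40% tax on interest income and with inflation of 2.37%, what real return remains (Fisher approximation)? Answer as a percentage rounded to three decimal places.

After-tax nominal return = 7.12% × (1 − 0.4) = 4.2720%.
r ≈ 4.2720% − 2.37% → 1.902%.

1.902%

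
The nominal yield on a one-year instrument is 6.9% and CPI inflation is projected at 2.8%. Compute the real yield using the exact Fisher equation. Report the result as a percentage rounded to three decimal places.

1 + r = 1.06900 / 1.02800 = 1.039883
r = 1.039883 − 1 = 3.9883%, i.e. 3.988%.

3.988%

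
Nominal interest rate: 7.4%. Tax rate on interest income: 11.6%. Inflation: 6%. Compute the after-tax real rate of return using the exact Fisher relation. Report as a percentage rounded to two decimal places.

After-tax nominal return = 7.4% × (1 − 0.116) = 6.5416%.
1 + r = 1.065416 / 1.06000 = 1.005109
After-tax real rate = 1.005109 − 1 → 0.51%.

0.51%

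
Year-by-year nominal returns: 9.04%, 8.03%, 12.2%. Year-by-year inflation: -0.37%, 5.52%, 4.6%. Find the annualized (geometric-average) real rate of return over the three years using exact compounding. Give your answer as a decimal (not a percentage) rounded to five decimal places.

0.06322

Nominal growth factor = 1.0904 × 1.0803 × 1.1220 = 1.32167013
Price-level growth factor = 0.9963 × 1.0552 × 1.0460 = 1.09965536
Real growth factor = 1.32167013 / 1.09965536 = 1.20189486
Annualized real rate = 1.20189486^(1/3) − 1 = 6.3218% → 0.06322.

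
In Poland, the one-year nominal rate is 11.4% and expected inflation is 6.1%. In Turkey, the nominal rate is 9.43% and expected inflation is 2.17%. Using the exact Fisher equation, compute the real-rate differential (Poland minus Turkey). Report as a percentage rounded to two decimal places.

Poland: (1 + 0.1140)/(1 + 0.0610) − 1 = 4.9953%
Turkey: (1 + 0.0943)/(1 + 0.0217) − 1 = 7.1058%
Differential = 4.9953% − 7.1058% = -2.1105% → -2.11%.

-2.11%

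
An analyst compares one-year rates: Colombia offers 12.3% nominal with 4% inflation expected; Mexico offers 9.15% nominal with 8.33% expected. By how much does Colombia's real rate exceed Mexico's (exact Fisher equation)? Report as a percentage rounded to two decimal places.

7.22%

Colombia: (1 + 0.1230)/(1 + 0.0400) − 1 = 7.9808%
Mexico: (1 + 0.0915)/(1 + 0.0833) − 1 = 0.7569%
Differential = 7.9808% − 0.7569% = 7.2238% → 7.22%.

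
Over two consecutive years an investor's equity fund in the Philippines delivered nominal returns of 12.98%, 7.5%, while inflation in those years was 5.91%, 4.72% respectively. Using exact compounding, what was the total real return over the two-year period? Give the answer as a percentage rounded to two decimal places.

Compound the nominal returns: 1.1298 × 1.0750 = 1.214535.
Compound inflation: 1.0591 × 1.0472 = 1.109090.
Deflate: 1.214535 / 1.109090 = 1.095074.
Total real return = 1.095074 − 1 → 9.51%.

9.51%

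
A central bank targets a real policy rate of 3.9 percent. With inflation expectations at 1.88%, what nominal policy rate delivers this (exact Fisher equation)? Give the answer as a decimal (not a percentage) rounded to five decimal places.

0.05853

(1 + i) = (1 + r)(1 + π) = 1.03900 × 1.01880 = 1.0585332
i = 1.0585332 − 1, so the required nominal rate is 0.05853.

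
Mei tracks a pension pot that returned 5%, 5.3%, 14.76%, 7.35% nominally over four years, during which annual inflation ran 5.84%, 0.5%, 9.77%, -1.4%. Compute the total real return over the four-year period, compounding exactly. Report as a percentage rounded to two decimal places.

Nominal growth factor = 1.0500 × 1.0530 × 1.1476 × 1.0735 = 1.362104
Price-level growth factor = 1.0584 × 1.0050 × 1.0977 × 0.9860 = 1.151268
Real growth factor = 1.362104 / 1.151268 = 1.183134
Total real return = 1.183134 − 1 → 18.31%.

18.31%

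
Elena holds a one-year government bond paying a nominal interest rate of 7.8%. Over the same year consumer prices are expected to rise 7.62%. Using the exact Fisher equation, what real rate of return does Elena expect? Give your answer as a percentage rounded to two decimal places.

1 + r = 1.07800 / 1.07620 = 1.001673
r = 1.001673 − 1 = 0.1673%, i.e. 0.17%.

0.17%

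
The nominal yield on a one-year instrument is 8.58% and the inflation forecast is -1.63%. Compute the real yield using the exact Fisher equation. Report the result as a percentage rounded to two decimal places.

By the Fisher identity, 1 + r = (1 + i)/(1 + π).
1 + r = 1.08580 / 0.98370 = 1.103792
r = 1.103792 − 1 = 10.3792%, i.e. 10.38%.

10.38%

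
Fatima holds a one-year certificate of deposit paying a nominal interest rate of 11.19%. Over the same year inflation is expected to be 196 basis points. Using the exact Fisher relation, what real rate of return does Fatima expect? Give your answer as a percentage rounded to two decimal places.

9.05%

By the Fisher relation, 1 + r = (1 + i)/(1 + π).
1 + r = 1.11190 / 1.01960 = 1.090526
r = 1.090526 − 1 = 9.0526%, i.e. 9.05%.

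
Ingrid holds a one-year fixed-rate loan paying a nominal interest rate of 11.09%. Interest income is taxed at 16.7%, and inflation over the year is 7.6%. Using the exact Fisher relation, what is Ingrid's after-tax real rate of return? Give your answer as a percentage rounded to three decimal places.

After-tax nominal return = 11.09% × (1 − 0.167) = 9.23797%.
1 + r = 1.0923797 / 1.07600 = 1.015223
After-tax real rate = 1.015223 − 1 → 1.522%.

1.522%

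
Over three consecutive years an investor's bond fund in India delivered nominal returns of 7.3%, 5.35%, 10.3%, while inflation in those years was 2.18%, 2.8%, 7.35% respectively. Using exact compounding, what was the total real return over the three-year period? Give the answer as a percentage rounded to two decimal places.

Compound the nominal returns: 1.0730 × 1.0535 × 1.1030 = 1.246837.
Compound inflation: 1.0218 × 1.0280 × 1.0735 = 1.127616.
Deflate: 1.246837 / 1.127616 = 1.105729.
Total real return = 1.105729 − 1 → 10.57%.

10.57%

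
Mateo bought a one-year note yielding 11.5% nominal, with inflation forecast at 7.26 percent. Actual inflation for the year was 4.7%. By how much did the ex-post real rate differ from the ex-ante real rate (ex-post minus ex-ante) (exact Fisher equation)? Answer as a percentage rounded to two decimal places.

2.54%

Ex-ante: (1 + 0.1150)/(1 + 0.0726) − 1 = 3.9530%
Ex-post: (1 + 0.1150)/(1 + 0.0470) − 1 = 6.4947%
Difference (ex-post − ex-ante) = 2.5417% → 2.54%.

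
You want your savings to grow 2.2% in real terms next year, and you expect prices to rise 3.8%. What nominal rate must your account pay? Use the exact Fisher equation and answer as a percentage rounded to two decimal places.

(1 + i) = (1 + r)(1 + π) = 1.02200 × 1.03800 = 1.060836
i = 1.060836 − 1, so the required nominal rate is 6.08%.

6.08%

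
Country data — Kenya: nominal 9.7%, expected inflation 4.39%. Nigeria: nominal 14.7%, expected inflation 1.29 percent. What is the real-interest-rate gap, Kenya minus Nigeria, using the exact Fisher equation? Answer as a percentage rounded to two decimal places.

-8.15%

Kenya: (1 + 0.0970)/(1 + 0.0439) − 1 = 5.0867%
Nigeria: (1 + 0.1470)/(1 + 0.0129) − 1 = 13.2392%
Differential = 5.0867% − 13.2392% = -8.1525% → -8.15%.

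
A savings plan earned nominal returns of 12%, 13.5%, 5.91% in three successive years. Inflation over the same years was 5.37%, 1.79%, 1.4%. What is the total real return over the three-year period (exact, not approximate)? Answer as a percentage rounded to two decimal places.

Nominal growth factor = 1.1200 × 1.1350 × 1.0591 = 1.346328
Price-level growth factor = 1.0537 × 1.0179 × 1.0140 = 1.087577
Real growth factor = 1.346328 / 1.087577 = 1.237915
Total real return = 1.237915 − 1 → 23.79%.

23.79%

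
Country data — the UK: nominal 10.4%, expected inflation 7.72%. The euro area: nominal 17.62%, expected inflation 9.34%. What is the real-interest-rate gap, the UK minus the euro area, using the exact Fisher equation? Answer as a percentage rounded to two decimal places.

The UK: (1 + 0.1040)/(1 + 0.0772) − 1 = 2.4879%
The euro area: (1 + 0.1762)/(1 + 0.0934) − 1 = 7.5727%
Differential = 2.4879% − 7.5727% = -5.0848% → -5.08%.

-5.08%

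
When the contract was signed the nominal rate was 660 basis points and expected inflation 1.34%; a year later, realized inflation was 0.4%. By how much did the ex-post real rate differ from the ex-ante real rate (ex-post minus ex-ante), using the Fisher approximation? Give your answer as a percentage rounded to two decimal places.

Ex-ante: 6.6% − 1.34% = 5.260%
Ex-post: 6.6% − 0.4% = 6.200%
Difference (ex-post − ex-ante) = 0.9400% → 0.94%.

0.94%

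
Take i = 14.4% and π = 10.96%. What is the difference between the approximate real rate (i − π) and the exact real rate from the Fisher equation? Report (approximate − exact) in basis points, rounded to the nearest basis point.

34 basis points

Approximate: r ≈ 14.400% − 10.960% = 3.4400%
Exact: (1 + 0.1440)/(1 + 0.1096) − 1 = 3.1002%
Error = 3.4400% − 3.1002% = 0.3398% → 34 basis points.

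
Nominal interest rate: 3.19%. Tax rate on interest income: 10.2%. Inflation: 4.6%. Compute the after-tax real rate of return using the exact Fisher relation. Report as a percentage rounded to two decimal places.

After-tax nominal return = 3.19% × (1 − 0.102) = 2.86462%.
1 + r = 1.0286462 / 1.04600 = 0.983409
After-tax real rate = 0.983409 − 1 → -1.66%.

-1.66%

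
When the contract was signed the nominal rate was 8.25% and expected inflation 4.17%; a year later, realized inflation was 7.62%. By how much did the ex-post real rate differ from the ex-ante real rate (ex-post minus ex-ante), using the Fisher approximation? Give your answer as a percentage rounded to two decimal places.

-3.45%

Ex-ante: 8.25% − 4.17% = 4.080%
Ex-post: 8.25% − 7.62% = 0.630%
Difference (ex-post − ex-ante) = -3.4500% → -3.45%.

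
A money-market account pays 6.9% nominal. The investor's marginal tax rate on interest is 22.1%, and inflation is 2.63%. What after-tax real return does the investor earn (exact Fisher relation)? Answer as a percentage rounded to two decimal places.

2.67%

After-tax nominal return = 6.9% × (1 − 0.221) = 5.3751%.
1 + r = 1.053751 / 1.02630 = 1.026748
After-tax real rate = 1.026748 − 1 → 2.67%.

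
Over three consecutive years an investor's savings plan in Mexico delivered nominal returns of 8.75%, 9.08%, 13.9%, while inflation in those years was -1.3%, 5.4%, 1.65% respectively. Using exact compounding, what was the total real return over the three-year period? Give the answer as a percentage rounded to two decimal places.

Nominal growth factor = 1.0875 × 1.0908 × 1.1390 = 1.351133
Price-level growth factor = 0.9870 × 1.0540 × 1.0165 = 1.057463
Real growth factor = 1.351133 / 1.057463 = 1.277712
Total real return = 1.277712 − 1 → 27.77%.

27.77%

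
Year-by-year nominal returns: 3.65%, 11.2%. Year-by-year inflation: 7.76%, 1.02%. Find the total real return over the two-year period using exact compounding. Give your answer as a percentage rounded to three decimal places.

5.879%

Nominal growth factor = 1.0365 × 1.1120 = 1.152588
Price-level growth factor = 1.0776 × 1.0102 = 1.088592
Real growth factor = 1.152588 / 1.088592 = 1.058788
Total real return = 1.058788 − 1 → 5.879%.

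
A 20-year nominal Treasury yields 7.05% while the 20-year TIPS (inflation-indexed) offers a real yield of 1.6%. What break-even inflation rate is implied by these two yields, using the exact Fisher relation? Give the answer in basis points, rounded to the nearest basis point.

536 basis points

(1 + π) = (1 + i)/(1 + r) = 1.07050 / 1.01600 = 1.053642
Break-even inflation = 1.053642 − 1 → 536 basis points.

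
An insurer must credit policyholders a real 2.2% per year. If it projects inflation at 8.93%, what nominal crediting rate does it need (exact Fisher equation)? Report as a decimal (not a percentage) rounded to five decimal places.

(1 + i) = (1 + r)(1 + π) = 1.02200 × 1.08930 = 1.1132646
i = 1.1132646 − 1, so the required nominal rate is 0.11326.

0.11326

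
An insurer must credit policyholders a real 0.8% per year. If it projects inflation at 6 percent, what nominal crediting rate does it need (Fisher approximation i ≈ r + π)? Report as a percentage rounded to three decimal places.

6.800%

i ≈ r + π = 0.8% + 6% = 6.800%.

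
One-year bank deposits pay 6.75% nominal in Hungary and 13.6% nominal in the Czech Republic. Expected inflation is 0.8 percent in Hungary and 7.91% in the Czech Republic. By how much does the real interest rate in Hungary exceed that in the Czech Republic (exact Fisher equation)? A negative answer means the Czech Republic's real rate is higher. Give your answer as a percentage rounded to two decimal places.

0.63%

Hungary: (1 + 0.0675)/(1 + 0.0080) − 1 = 5.9028%
The Czech Republic: (1 + 0.1360)/(1 + 0.0791) − 1 = 5.2729%
Differential = 5.9028% − 5.2729% = 0.6299% → 0.63%.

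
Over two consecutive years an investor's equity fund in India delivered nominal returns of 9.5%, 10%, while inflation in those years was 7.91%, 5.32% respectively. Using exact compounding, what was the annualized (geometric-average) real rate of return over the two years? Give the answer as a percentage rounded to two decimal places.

2.95%

Compound the nominal returns: 1.0950 × 1.1000 = 1.20450000.
Compound inflation: 1.0791 × 1.0532 = 1.13650812.
Deflate: 1.20450000 / 1.13650812 = 1.05982525.
Annualized real rate = 1.05982525^(1/2) − 1 = 2.9478% → 2.95%.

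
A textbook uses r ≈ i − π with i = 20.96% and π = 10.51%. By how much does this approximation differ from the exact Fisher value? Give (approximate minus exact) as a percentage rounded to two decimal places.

Approximate: r ≈ 20.960% − 10.510% = 10.4500%
Exact: (1 + 0.2096)/(1 + 0.1051) − 1 = 9.4562%
Error = 10.4500% − 9.4562% = 0.9938% → 0.99%.

0.99%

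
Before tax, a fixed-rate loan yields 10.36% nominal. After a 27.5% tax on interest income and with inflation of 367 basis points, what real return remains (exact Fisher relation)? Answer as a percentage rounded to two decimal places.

After-tax nominal return = 10.36% × (1 − 0.275) = 7.5110%.
1 + r = 1.07511 / 1.03670 = 1.0370503
After-tax real rate = 1.0370503 − 1 → 3.71%.

3.71%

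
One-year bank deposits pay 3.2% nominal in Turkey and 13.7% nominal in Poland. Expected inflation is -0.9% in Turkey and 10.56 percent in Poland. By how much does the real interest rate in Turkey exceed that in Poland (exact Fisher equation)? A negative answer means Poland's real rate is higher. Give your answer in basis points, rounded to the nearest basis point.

Turkey: (1 + 0.0320)/(1 − 0.0090) − 1 = 4.1372%
Poland: (1 + 0.1370)/(1 + 0.1056) − 1 = 2.8401%
Differential = 4.1372% − 2.8401% = 1.2971% → 130 basis points.

130 basis points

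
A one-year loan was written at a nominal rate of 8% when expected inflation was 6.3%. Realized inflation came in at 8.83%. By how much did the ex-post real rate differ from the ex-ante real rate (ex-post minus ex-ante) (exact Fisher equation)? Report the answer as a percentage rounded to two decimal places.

Ex-ante: (1 + 0.0800)/(1 + 0.0630) − 1 = 1.5992%
Ex-post: (1 + 0.0800)/(1 + 0.0883) − 1 = -0.7627%
Difference (ex-post − ex-ante) = -2.3619% → -2.36%.

-2.36%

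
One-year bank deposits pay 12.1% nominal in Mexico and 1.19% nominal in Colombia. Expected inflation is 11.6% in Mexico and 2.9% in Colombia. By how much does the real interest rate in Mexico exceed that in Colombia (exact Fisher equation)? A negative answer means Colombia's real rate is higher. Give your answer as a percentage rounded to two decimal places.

Mexico: (1 + 0.1210)/(1 + 0.1160) − 1 = 0.4480%
Colombia: (1 + 0.0119)/(1 + 0.0290) − 1 = -1.6618%
Differential = 0.4480% − (-1.6618%) = 2.1098% → 2.11%.

2.11%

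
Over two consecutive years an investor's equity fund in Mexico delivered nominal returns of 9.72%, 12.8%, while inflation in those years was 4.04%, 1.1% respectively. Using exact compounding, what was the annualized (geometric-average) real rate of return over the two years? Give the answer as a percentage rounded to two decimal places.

8.47%

Compound the nominal returns: 1.0972 × 1.1280 = 1.23764160.
Compound inflation: 1.0404 × 1.0110 = 1.05184440.
Deflate: 1.23764160 / 1.05184440 = 1.17663943.
Annualized real rate = 1.17663943^(1/2) − 1 = 8.4730% → 8.47%.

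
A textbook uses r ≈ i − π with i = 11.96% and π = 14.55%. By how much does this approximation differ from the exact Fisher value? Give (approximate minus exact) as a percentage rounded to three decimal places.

Approximate: r ≈ 11.960% − 14.550% = -2.5900%
Exact: (1 + 0.1196)/(1 + 0.1455) − 1 = -2.2610%
Error = -2.5900% − (-2.2610%) = -0.3290% → -0.329%.

-0.329%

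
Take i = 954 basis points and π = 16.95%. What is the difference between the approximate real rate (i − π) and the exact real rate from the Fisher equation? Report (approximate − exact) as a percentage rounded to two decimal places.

-1.07%

Approximate: r ≈ 9.540% − 16.950% = -7.4100%
Exact: (1 + 0.0954)/(1 + 0.1695) − 1 = -6.3360%
Error = -7.4100% − (-6.3360%) = -1.0740% → -1.07%.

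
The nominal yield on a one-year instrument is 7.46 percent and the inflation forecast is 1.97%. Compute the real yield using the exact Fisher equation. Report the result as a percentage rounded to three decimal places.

1 + r = 1.07460 / 1.01970 = 1.053839
r = 1.053839 − 1 = 5.3839%, i.e. 5.384%.

5.384%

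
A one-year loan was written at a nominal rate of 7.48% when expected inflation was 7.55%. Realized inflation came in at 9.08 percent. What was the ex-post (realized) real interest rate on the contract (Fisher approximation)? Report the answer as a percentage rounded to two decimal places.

-1.60%

Ex-post: 7.48% − 9.08% = -1.600%
So the realized real rate is -1.60%.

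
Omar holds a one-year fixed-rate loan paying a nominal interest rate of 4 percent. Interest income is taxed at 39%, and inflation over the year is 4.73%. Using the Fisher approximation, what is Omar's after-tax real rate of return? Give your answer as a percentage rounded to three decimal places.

After-tax nominal return = 4% × (1 − 0.39) = 2.4400%.
r ≈ 2.4400% − 4.73% → -2.290%.

-2.290%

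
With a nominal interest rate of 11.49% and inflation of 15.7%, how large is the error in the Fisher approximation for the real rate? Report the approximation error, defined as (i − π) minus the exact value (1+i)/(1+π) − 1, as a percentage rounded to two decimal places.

-0.57%

Approximate: r ≈ 11.490% − 15.700% = -4.2100%
Exact: (1 + 0.1149)/(1 + 0.1570) − 1 = -3.6387%
Error = -4.2100% − (-3.6387%) = -0.5713% → -0.57%.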